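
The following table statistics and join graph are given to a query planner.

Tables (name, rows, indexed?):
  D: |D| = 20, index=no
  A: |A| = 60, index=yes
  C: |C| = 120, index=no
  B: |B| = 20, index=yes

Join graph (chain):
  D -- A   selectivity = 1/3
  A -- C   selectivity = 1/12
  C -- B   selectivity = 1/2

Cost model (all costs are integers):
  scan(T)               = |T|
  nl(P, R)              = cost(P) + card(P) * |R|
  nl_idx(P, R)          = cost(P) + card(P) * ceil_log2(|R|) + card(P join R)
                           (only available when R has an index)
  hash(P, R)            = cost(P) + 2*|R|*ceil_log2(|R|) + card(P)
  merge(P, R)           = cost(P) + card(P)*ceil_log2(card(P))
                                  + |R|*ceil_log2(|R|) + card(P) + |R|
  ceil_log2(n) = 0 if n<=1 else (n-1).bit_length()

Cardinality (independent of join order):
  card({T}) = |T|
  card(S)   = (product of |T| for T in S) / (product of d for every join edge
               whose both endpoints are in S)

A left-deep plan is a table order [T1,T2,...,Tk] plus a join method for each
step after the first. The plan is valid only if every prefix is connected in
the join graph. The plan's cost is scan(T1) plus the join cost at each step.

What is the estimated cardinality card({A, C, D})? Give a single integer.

Tables in S: A(60), C(120), D(20)
Edges inside S: D-A(d=3), A-C(d=12)
numerator = 60 * 120 * 20 = 144000
denominator = 3 * 12 = 36
card(S) = 144000 / 36 = 4000

4000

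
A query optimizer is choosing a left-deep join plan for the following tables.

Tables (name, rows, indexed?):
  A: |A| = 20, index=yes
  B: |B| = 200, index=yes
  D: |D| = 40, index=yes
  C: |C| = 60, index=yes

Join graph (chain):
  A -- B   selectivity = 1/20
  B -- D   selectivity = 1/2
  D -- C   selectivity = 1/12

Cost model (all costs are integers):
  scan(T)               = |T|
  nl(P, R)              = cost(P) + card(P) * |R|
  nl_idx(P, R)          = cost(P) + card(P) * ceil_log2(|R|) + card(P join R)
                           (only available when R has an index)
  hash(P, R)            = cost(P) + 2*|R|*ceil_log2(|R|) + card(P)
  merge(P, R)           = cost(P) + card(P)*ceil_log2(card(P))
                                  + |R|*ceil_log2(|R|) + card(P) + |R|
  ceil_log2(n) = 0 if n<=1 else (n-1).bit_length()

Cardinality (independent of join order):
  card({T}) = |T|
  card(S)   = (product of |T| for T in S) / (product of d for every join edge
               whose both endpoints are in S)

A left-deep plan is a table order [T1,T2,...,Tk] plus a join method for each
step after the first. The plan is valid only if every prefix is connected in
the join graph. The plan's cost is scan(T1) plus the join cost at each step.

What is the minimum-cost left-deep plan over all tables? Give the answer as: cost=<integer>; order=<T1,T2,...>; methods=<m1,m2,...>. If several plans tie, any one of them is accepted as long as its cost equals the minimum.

Selinger DP (subsets sized 1..n):
  {A}: scan cost=20, card=20
  {B}: scan cost=200, card=200
  {D}: scan cost=40, card=40
  {C}: scan cost=60, card=60
  {AB}: card=200; try (B,nl_idx)→380, (A,hash)→600, (A,nl_idx)→1400, (B,merge)→1940, (A,merge)→2120, (B,hash)→3240 …(+2); best=380 via (B,nl_idx)
  {BD}: card=4000; try (D,hash)→880, (B,merge)→2120, (D,merge)→2280, (B,hash)→3280, (B,nl_idx)→4360, (D,nl_idx)→5400 …(+2); best=880 via (D,hash)
  {CD}: card=200; try (C,nl_idx)→480, (D,hash)→600, (D,nl_idx)→620, (C,merge)→740, (D,merge)→760, (C,hash)→800 …(+2); best=480 via (C,nl_idx)
  {ABD}: card=4000; try (D,hash)→1060, (D,merge)→2460, (A,hash)→5080, (D,nl_idx)→5580, (D,nl)→8380, (A,nl_idx)→24880 …(+2); best=1060 via (D,hash)
  {BCD}: card=20000; try (B,hash)→3880, (B,merge)→4080, (C,hash)→5600, (B,nl_idx)→22080, (B,nl)→40480, (C,nl_idx)→44880 …(+2); best=3880 via (B,hash)
  {ABCD}: card=20000; try (C,hash)→5780, (A,hash)→24080, (C,nl_idx)→45060, (C,merge)→53480, (A,nl_idx)→123880, (C,nl)→241060 …(+2); best=5780 via (C,hash)

cost=5780; order=A,B,D,C; methods=nl_idx,hash,hash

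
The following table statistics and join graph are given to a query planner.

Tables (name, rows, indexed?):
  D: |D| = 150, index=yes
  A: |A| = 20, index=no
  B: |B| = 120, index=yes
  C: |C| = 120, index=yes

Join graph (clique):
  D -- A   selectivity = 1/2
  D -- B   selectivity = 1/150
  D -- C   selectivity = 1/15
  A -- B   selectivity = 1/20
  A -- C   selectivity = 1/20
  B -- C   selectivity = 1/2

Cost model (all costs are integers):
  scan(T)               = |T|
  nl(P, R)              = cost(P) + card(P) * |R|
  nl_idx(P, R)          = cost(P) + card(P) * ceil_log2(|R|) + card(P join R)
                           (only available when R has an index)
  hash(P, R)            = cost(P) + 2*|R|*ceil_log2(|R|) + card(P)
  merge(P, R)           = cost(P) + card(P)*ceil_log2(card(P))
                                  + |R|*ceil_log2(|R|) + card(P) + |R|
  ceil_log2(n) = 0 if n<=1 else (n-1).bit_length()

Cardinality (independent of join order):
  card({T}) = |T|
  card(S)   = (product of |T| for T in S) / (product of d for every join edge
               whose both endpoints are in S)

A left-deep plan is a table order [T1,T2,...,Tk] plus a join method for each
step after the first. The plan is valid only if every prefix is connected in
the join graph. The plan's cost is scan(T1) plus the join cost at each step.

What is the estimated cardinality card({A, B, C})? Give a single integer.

360

Tables in S: A(20), B(120), C(120)
Edges inside S: A-B(d=20), A-C(d=20), B-C(d=2)
numerator = 20 * 120 * 120 = 288000
denominator = 20 * 20 * 2 = 800
card(S) = 288000 / 800 = 360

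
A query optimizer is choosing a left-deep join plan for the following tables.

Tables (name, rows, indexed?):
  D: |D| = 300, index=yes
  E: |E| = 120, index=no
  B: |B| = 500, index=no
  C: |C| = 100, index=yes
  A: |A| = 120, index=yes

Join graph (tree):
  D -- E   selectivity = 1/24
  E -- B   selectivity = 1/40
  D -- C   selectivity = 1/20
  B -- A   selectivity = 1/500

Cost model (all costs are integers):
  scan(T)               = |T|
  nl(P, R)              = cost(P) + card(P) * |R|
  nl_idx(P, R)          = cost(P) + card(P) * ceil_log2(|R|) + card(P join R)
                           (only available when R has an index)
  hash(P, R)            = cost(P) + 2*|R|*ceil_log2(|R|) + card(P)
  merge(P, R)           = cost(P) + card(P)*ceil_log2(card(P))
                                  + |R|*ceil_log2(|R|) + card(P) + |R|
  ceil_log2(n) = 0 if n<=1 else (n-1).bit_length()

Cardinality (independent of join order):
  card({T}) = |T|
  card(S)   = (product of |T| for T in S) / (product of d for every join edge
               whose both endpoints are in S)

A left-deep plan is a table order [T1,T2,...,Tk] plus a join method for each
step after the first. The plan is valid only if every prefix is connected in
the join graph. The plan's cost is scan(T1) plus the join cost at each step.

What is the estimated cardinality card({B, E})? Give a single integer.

1500

Tables in S: B(500), E(120)
Edges inside S: E-B(d=40)
numerator = 500 * 120 = 60000
denominator = 40 = 40
card(S) = 60000 / 40 = 1500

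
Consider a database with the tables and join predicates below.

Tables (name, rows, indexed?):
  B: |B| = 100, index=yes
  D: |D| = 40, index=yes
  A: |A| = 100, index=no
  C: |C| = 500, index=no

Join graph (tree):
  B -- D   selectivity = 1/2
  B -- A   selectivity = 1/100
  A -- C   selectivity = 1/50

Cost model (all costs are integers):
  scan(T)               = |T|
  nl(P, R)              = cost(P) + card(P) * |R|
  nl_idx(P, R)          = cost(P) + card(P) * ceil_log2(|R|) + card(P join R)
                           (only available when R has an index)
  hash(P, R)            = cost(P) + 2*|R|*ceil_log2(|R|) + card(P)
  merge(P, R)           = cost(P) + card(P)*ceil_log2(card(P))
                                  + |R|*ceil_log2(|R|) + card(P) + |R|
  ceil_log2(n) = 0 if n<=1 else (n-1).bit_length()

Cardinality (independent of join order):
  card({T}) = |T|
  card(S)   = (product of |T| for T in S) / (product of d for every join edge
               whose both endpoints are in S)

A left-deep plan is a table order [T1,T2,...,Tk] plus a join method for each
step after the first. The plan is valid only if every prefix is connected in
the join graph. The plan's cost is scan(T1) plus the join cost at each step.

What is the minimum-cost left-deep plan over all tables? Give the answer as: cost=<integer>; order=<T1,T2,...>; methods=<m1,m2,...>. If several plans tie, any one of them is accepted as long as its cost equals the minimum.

cost=6280; order=C,A,B,D; methods=hash,hash,hash

Selinger DP (subsets sized 1..n):
  {B}: scan cost=100, card=100
  {D}: scan cost=40, card=40
  {A}: scan cost=100, card=100
  {C}: scan cost=500, card=500
  {BD}: card=2000; try (D,hash)→680, (B,merge)→1120, (D,merge)→1180, (B,hash)→1480, (B,nl_idx)→2320, (D,nl_idx)→2700 …(+2); best=680 via (D,hash)
  {AB}: card=100; try (B,nl_idx)→900, (B,hash)→1600, (A,hash)→1600, (B,merge)→1700, (A,merge)→1700, (B,nl)→10100 …(+1); best=900 via (B,nl_idx)
  {AC}: card=1000; try (A,hash)→2400, (C,merge)→5900, (A,merge)→6300, (C,hash)→9200, (C,nl)→50100, (A,nl)→50500; best=2400 via (A,hash)
  {ABD}: card=2000; try (D,hash)→1480, (D,merge)→1980, (D,nl_idx)→3500, (A,hash)→4080, (D,nl)→4900, (A,merge)→25480 …(+1); best=1480 via (D,hash)
  {ABC}: card=1000; try (B,hash)→4800, (C,merge)→6700, (C,hash)→10000, (B,nl_idx)→10400, (B,merge)→14200, (C,nl)→50900 …(+1); best=4800 via (B,hash)
  {ABCD}: card=20000; try (D,hash)→6280, (C,hash)→12480, (D,merge)→16080, (C,merge)→30480, (D,nl_idx)→30800, (D,nl)→44800 …(+1); best=6280 via (D,hash)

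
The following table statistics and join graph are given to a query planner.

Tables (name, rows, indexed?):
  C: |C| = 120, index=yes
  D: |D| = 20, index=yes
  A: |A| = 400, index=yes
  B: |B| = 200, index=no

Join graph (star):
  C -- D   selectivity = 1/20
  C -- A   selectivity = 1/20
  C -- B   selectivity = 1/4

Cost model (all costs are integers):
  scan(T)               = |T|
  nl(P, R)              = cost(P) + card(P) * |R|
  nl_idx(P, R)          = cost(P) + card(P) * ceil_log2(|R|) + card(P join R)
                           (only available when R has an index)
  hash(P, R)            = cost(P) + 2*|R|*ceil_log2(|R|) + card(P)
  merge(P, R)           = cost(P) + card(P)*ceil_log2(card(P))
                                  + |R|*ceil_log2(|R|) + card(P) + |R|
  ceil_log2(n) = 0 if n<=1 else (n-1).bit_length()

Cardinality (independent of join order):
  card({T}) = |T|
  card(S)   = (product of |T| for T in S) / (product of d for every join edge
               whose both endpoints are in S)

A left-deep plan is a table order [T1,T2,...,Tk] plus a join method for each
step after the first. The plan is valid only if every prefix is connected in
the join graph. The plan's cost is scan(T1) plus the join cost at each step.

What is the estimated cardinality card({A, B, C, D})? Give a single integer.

Tables in S: A(400), B(200), C(120), D(20)
Edges inside S: C-D(d=20), C-A(d=20), C-B(d=4)
numerator = 400 * 200 * 120 * 20 = 192000000
denominator = 20 * 20 * 4 = 1600
card(S) = 192000000 / 1600 = 120000

120000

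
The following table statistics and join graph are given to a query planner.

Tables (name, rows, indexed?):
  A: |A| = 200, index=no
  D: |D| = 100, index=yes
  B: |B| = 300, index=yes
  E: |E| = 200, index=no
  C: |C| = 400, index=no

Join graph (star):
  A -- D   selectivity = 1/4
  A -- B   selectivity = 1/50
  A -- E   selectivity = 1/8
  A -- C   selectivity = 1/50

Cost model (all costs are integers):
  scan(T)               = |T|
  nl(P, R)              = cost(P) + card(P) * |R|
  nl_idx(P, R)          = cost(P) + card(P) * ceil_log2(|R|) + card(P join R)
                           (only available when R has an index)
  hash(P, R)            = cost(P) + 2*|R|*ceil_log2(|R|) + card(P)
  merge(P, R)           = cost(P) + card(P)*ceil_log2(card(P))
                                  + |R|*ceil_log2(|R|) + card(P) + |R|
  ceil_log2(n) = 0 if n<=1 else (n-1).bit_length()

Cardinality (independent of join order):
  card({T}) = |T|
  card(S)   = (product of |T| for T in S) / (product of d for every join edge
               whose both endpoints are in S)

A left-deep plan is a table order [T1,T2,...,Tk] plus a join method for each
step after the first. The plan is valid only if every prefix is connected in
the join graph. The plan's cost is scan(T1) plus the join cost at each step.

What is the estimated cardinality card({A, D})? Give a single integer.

5000

Tables in S: A(200), D(100)
Edges inside S: A-D(d=4)
numerator = 200 * 100 = 20000
denominator = 4 = 4
card(S) = 20000 / 4 = 5000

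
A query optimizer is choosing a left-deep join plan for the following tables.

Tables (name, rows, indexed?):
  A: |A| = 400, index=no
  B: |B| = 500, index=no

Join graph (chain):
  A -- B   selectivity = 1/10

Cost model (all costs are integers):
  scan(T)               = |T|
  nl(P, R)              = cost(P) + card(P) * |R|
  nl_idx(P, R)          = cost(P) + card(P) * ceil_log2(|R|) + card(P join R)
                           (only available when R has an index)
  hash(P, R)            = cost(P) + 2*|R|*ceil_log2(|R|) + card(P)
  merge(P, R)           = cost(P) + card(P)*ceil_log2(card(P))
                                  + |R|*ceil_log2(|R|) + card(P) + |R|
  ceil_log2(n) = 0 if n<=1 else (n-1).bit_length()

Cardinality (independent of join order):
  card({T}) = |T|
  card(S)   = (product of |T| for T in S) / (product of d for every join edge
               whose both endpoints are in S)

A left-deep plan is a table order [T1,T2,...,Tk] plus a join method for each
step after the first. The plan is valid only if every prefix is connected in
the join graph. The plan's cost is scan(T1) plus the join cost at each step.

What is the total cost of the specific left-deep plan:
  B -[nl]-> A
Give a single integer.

200500

step 1: scan B: cost=500, card=500
step 2: join A via nl
    card(P join A) = 500*400/(10) = 20000
    cost = 500 + 500*400 = 200500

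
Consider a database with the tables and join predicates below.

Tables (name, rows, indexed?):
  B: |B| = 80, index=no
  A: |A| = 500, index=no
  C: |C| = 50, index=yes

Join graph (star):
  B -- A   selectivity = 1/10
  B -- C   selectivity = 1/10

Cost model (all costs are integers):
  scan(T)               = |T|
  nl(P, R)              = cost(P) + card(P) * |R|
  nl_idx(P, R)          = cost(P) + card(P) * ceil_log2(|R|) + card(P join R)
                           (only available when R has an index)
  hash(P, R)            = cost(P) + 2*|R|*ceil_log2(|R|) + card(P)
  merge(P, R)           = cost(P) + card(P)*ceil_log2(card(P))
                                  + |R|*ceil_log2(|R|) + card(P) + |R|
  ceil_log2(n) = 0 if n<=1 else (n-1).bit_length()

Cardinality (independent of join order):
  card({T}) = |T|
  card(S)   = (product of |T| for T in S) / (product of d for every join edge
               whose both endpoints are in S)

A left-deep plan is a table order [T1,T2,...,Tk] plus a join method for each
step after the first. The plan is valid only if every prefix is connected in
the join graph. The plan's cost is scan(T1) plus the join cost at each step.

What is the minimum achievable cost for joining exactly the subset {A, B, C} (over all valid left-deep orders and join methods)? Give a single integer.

Selinger DP over subsets of {A,B,C}:
  {B}: scan cost=80, card=80
  {A}: scan cost=500, card=500
  {C}: scan cost=50, card=50
  {AB}: card=4000; try (B,hash)→2120, (A,merge)→5720, (B,merge)→6140, (A,hash)→9160, (A,nl)→40080, (B,nl)→40500; best=2120 via (B,hash)
  {BC}: card=400; try (C,hash)→760, (C,nl_idx)→960, (B,merge)→1040, (C,merge)→1070, (B,hash)→1220, (B,nl)→4050 …(+1); best=760 via (C,hash)
  {ABC}: card=20000; try (C,hash)→6720, (A,merge)→9760, (A,hash)→10160, (C,nl_idx)→46120, (C,merge)→54470, (A,nl)→200760 …(+1); best=6720 via (C,hash)

6720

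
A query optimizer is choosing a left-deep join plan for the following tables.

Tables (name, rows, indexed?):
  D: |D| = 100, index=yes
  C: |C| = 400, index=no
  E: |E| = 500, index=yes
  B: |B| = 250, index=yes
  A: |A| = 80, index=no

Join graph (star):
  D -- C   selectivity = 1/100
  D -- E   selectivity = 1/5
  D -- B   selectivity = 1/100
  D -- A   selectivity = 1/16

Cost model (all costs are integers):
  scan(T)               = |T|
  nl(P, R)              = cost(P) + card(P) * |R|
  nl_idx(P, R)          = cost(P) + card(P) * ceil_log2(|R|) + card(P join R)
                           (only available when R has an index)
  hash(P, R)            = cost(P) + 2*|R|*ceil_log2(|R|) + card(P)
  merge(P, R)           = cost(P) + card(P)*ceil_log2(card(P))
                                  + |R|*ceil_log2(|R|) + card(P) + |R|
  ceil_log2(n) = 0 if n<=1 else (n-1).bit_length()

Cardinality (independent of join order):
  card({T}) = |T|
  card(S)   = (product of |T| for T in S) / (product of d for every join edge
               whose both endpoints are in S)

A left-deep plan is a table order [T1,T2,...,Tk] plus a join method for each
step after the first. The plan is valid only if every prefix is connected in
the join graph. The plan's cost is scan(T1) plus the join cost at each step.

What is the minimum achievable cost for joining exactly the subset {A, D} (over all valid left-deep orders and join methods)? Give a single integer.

1140

Selinger DP over subsets of {A,D}:
  {D}: scan cost=100, card=100
  {A}: scan cost=80, card=80
  {AD}: card=500; try (D,nl_idx)→1140, (A,hash)→1320, (D,merge)→1520, (A,merge)→1540, (D,hash)→1560, (D,nl)→8080 …(+1); best=1140 via (D,nl_idx)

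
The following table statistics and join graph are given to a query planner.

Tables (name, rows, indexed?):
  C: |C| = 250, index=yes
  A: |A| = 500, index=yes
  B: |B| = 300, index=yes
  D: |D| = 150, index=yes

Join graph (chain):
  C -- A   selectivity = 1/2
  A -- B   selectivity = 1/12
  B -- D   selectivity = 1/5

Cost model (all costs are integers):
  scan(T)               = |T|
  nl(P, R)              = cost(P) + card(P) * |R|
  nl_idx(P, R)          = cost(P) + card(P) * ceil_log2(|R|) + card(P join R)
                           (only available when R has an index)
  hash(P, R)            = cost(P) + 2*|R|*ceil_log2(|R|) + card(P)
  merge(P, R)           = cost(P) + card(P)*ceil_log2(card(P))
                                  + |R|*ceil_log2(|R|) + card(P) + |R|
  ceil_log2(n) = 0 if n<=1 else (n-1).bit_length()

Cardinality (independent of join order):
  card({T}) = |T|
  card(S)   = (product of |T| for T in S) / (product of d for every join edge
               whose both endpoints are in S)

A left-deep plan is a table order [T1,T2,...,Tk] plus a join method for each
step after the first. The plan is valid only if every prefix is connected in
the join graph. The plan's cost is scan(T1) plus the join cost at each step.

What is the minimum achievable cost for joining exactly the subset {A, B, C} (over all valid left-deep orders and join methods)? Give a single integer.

Selinger DP over subsets of {A,B,C}:
  {C}: scan cost=250, card=250
  {A}: scan cost=500, card=500
  {B}: scan cost=300, card=300
  {AC}: card=62500; try (C,hash)→5000, (A,merge)→7500, (C,merge)→7750, (A,hash)→9500, (A,nl_idx)→65000, (C,nl_idx)→67000 …(+2); best=5000 via (C,hash)
  {AB}: card=12500; try (B,hash)→6400, (A,merge)→8300, (B,merge)→8500, (A,hash)→9600, (A,nl_idx)→15500, (B,nl_idx)→17500 …(+2); best=6400 via (B,hash)
  {ABC}: card=1562500; try (C,hash)→22900, (B,hash)→72900, (C,merge)→196150, (B,merge)→1070500, (C,nl_idx)→1668900, (B,nl_idx)→2130000 …(+2); best=22900 via (C,hash)

22900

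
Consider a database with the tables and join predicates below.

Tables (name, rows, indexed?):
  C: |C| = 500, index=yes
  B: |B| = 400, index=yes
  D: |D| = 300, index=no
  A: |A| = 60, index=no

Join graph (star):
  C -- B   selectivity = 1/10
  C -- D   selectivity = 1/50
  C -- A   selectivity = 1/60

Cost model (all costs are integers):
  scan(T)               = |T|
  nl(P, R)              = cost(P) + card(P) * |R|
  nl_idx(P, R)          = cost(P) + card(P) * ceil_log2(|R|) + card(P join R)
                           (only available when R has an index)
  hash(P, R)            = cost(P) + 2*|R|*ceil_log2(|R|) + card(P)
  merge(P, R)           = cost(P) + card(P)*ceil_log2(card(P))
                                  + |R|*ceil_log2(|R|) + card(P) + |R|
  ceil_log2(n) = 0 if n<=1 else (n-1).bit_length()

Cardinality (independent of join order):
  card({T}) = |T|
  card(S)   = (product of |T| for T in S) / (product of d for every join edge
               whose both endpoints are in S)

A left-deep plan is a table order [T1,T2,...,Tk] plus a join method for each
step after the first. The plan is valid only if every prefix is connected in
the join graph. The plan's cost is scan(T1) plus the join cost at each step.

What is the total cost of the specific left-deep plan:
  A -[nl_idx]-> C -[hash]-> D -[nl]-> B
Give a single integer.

1207000

step 1: scan A: cost=60, card=60
step 2: join C via nl_idx
    card(P join C) = 60*500/(60) = 500
    cost = 60 + 60*9 + 500 = 1100
step 3: join D via hash
    card(P join D) = 500*300/(50) = 3000
    cost = 1100 + 2*300*9 + 500 = 7000
step 4: join B via nl
    card(P join B) = 3000*400/(10) = 120000
    cost = 7000 + 3000*400 = 1207000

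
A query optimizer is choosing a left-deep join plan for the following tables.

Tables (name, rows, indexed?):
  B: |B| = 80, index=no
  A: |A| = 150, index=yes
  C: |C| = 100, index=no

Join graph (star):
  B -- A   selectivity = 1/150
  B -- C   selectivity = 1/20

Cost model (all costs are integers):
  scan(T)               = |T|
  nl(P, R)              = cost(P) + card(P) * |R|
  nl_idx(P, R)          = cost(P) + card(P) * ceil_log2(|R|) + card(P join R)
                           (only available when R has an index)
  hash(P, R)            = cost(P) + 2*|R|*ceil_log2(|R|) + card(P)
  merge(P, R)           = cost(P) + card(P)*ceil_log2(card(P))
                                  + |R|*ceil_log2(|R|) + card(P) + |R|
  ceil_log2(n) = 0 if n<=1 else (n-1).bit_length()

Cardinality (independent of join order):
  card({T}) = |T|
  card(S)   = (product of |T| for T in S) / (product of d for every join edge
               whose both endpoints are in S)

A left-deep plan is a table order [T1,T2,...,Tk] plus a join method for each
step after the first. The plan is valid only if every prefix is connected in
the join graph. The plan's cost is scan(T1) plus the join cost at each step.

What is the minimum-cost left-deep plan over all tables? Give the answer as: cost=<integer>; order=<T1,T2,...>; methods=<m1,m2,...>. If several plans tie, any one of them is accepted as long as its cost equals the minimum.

Selinger DP (subsets sized 1..n):
  {B}: scan cost=80, card=80
  {A}: scan cost=150, card=150
  {C}: scan cost=100, card=100
  {AB}: card=80; try (A,nl_idx)→800, (B,hash)→1420, (A,merge)→2070, (B,merge)→2140, (A,hash)→2560, (A,nl)→12080 …(+1); best=800 via (A,nl_idx)
  {BC}: card=400; try (B,hash)→1320, (C,merge)→1520, (B,merge)→1540, (C,hash)→1560, (C,nl)→8080, (B,nl)→8100; best=1320 via (B,hash)
  {ABC}: card=400; try (C,merge)→2240, (C,hash)→2280, (A,hash)→4120, (A,nl_idx)→4920, (A,merge)→6670, (C,nl)→8800 …(+1); best=2240 via (C,merge)

cost=2240; order=B,A,C; methods=nl_idx,merge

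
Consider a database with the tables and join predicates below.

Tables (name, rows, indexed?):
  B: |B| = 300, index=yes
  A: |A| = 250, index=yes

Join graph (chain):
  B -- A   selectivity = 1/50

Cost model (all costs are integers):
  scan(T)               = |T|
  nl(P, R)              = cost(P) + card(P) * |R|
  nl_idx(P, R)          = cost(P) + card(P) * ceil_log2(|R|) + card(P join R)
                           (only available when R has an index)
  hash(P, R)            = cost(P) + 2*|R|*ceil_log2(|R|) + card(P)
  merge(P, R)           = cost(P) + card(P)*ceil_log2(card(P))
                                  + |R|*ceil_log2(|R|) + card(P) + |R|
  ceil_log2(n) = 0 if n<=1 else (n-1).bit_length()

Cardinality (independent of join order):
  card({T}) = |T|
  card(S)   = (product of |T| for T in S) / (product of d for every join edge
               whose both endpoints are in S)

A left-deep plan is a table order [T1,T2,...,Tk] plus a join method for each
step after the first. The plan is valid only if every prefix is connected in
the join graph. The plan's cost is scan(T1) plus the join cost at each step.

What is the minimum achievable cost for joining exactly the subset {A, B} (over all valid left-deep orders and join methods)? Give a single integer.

4000

Selinger DP over subsets of {A,B}:
  {B}: scan cost=300, card=300
  {A}: scan cost=250, card=250
  {AB}: card=1500; try (B,nl_idx)→4000, (A,nl_idx)→4200, (A,hash)→4600, (B,merge)→5500, (A,merge)→5550, (B,hash)→5900 …(+2); best=4000 via (B,nl_idx)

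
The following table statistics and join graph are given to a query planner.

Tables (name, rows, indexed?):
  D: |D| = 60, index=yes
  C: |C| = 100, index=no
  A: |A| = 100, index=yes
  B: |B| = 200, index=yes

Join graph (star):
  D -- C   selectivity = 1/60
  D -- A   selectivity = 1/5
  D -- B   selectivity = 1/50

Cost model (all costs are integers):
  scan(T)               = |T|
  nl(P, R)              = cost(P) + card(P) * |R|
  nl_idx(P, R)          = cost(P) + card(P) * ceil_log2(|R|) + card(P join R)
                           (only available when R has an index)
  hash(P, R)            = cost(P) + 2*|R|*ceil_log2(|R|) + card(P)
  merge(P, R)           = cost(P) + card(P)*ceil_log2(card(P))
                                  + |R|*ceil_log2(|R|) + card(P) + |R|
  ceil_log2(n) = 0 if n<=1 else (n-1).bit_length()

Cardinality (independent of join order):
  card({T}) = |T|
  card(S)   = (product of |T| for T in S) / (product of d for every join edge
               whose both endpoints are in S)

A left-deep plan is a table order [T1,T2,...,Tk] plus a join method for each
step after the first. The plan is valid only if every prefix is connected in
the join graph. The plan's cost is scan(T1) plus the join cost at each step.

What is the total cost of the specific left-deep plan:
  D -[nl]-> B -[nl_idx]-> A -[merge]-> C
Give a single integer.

86540

step 1: scan D: cost=60, card=60
step 2: join B via nl
    card(P join B) = 60*200/(50) = 240
    cost = 60 + 60*200 = 12060
step 3: join A via nl_idx
    card(P join A) = 240*100/(5) = 4800
    cost = 12060 + 240*7 + 4800 = 18540
step 4: join C via merge
    card(P join C) = 4800*100/(60) = 8000
    cost = 18540 + 4800*13 + 100*7 + 4800 + 100 = 86540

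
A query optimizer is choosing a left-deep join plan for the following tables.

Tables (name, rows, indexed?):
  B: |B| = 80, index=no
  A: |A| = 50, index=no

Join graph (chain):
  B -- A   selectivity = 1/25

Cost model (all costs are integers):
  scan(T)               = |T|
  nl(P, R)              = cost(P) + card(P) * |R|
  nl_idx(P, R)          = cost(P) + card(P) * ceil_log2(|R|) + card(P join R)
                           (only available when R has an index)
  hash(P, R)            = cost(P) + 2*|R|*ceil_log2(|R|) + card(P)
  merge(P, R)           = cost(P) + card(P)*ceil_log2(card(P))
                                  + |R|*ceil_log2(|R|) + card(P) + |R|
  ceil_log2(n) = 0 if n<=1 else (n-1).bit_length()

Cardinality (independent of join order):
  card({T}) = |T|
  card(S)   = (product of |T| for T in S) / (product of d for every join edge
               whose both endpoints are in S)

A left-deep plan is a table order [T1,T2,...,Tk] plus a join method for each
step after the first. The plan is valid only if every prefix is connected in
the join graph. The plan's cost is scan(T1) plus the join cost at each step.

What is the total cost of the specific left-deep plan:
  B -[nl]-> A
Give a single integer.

4080

step 1: scan B: cost=80, card=80
step 2: join A via nl
    card(P join A) = 80*50/(25) = 160
    cost = 80 + 80*50 = 4080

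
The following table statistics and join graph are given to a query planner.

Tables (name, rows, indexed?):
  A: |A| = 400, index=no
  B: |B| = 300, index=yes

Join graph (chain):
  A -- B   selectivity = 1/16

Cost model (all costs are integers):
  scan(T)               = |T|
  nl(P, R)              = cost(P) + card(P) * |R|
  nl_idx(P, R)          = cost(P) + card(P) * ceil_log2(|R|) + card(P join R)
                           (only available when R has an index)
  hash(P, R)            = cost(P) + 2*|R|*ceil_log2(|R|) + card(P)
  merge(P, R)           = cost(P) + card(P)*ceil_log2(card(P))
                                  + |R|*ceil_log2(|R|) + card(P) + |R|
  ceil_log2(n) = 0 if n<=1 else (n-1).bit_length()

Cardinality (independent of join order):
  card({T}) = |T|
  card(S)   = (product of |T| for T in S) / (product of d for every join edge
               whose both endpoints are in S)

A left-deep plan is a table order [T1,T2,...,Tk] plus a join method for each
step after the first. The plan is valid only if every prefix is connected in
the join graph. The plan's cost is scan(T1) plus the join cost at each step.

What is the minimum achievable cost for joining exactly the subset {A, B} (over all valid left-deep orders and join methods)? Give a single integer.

Selinger DP over subsets of {A,B}:
  {A}: scan cost=400, card=400
  {B}: scan cost=300, card=300
  {AB}: card=7500; try (B,hash)→6200, (A,merge)→7300, (B,merge)→7400, (A,hash)→7800, (B,nl_idx)→11500, (A,nl)→120300 …(+1); best=6200 via (B,hash)

6200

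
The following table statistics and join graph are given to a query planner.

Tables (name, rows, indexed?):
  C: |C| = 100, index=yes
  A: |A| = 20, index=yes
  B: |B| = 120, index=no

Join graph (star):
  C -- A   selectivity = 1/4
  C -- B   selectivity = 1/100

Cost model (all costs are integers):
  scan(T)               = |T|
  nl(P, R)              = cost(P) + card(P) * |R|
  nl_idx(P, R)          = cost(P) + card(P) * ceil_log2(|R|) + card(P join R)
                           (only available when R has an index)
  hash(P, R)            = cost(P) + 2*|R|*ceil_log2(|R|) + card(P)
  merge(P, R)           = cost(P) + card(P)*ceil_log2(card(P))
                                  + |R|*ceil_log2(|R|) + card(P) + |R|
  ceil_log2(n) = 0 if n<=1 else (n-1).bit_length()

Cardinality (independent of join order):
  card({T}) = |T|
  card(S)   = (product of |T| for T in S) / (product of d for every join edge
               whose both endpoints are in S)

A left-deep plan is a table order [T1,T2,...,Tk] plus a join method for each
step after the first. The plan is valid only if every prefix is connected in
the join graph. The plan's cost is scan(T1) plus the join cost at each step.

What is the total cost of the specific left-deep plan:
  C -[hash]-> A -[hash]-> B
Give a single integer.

step 1: scan C: cost=100, card=100
step 2: join A via hash
    card(P join A) = 100*20/(4) = 500
    cost = 100 + 2*20*5 + 100 = 400
step 3: join B via hash
    card(P join B) = 500*120/(100) = 600
    cost = 400 + 2*120*7 + 500 = 2580

2580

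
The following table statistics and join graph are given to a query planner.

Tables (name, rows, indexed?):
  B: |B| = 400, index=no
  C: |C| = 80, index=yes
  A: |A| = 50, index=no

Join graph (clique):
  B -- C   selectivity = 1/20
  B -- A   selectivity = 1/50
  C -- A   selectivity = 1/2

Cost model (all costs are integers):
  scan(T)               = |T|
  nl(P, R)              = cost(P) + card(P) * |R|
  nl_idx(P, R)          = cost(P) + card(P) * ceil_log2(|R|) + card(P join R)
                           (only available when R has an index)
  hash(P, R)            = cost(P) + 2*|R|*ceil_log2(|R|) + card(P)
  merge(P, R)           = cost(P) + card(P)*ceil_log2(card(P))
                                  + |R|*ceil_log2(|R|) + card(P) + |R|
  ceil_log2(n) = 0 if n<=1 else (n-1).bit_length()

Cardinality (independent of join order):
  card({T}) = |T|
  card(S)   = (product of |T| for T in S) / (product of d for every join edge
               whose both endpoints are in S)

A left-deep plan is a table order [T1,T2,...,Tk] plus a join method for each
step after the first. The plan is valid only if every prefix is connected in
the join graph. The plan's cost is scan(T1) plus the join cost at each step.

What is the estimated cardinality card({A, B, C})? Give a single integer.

800

Tables in S: A(50), B(400), C(80)
Edges inside S: B-C(d=20), B-A(d=50), C-A(d=2)
numerator = 50 * 400 * 80 = 1600000
denominator = 20 * 50 * 2 = 2000
card(S) = 1600000 / 2000 = 800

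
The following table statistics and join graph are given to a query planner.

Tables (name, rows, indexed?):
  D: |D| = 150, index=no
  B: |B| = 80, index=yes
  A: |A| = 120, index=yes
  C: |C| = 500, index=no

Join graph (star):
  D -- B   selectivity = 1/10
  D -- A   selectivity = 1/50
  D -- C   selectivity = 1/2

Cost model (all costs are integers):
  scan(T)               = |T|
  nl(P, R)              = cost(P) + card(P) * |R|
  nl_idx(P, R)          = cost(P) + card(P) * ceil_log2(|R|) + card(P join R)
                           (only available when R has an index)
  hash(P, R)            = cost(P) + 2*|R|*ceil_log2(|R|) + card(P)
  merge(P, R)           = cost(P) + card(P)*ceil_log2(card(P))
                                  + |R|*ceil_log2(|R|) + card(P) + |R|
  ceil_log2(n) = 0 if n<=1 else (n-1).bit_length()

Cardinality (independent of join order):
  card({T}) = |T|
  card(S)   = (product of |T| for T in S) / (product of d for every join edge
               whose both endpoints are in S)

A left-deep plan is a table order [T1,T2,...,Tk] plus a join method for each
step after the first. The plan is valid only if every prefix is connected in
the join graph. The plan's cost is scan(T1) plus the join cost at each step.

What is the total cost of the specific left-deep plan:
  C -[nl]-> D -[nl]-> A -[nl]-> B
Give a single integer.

step 1: scan C: cost=500, card=500
step 2: join D via nl
    card(P join D) = 500*150/(2) = 37500
    cost = 500 + 500*150 = 75500
step 3: join A via nl
    card(P join A) = 37500*120/(50) = 90000
    cost = 75500 + 37500*120 = 4575500
step 4: join B via nl
    card(P join B) = 90000*80/(10) = 720000
    cost = 4575500 + 90000*80 = 11775500

11775500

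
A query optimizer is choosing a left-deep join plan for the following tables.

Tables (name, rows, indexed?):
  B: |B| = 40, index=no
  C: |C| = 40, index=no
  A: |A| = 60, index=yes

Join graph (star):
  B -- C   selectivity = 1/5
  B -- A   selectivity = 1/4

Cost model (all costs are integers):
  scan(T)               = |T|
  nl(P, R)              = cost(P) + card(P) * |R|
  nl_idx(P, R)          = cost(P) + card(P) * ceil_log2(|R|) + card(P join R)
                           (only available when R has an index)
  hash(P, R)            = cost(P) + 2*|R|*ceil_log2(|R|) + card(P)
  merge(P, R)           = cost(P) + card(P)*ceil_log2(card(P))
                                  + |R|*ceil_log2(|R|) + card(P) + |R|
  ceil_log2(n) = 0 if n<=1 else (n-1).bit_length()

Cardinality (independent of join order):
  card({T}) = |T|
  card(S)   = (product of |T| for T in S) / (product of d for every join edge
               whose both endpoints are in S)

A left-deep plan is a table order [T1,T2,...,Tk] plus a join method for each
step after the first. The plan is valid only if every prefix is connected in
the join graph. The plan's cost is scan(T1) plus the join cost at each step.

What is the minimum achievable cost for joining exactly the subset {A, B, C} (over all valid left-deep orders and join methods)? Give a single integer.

Selinger DP over subsets of {A,B,C}:
  {B}: scan cost=40, card=40
  {C}: scan cost=40, card=40
  {A}: scan cost=60, card=60
  {BC}: card=320; try (C,hash)→560, (B,hash)→560, (C,merge)→600, (B,merge)→600, (C,nl)→1640, (B,nl)→1640; best=560 via (C,hash)
  {AB}: card=600; try (B,hash)→600, (A,merge)→740, (B,merge)→760, (A,hash)→800, (A,nl_idx)→880, (A,nl)→2440 …(+1); best=600 via (B,hash)
  {ABC}: card=4800; try (A,hash)→1600, (C,hash)→1680, (A,merge)→4180, (A,nl_idx)→7280, (C,merge)→7480, (A,nl)→19760 …(+1); best=1600 via (A,hash)

1600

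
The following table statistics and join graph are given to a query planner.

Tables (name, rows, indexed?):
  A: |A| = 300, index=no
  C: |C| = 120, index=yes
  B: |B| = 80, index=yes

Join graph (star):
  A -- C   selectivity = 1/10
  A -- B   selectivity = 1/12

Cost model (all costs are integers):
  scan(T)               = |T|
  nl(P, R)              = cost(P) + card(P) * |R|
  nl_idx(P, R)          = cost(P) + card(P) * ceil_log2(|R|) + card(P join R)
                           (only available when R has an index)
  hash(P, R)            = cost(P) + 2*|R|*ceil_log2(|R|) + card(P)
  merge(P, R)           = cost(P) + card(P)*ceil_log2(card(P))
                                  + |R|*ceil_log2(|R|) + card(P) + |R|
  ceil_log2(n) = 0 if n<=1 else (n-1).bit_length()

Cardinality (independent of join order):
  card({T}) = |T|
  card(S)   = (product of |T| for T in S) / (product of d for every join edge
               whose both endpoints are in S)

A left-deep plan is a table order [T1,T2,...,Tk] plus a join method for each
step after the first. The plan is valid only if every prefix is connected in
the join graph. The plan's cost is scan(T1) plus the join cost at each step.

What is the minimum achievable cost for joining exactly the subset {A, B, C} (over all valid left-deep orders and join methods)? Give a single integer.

Selinger DP over subsets of {A,B,C}:
  {A}: scan cost=300, card=300
  {C}: scan cost=120, card=120
  {B}: scan cost=80, card=80
  {AC}: card=3600; try (C,hash)→2280, (A,merge)→4080, (C,merge)→4260, (A,hash)→5640, (C,nl_idx)→6000, (A,nl)→36120 …(+1); best=2280 via (C,hash)
  {AB}: card=2000; try (B,hash)→1720, (A,merge)→3720, (B,merge)→3940, (B,nl_idx)→4400, (A,hash)→5560, (A,nl)→24080 …(+1); best=1720 via (B,hash)
  {ABC}: card=24000; try (C,hash)→5400, (B,hash)→7000, (C,merge)→26680, (C,nl_idx)→39720, (B,merge)→49720, (B,nl_idx)→51480 …(+2); best=5400 via (C,hash)

5400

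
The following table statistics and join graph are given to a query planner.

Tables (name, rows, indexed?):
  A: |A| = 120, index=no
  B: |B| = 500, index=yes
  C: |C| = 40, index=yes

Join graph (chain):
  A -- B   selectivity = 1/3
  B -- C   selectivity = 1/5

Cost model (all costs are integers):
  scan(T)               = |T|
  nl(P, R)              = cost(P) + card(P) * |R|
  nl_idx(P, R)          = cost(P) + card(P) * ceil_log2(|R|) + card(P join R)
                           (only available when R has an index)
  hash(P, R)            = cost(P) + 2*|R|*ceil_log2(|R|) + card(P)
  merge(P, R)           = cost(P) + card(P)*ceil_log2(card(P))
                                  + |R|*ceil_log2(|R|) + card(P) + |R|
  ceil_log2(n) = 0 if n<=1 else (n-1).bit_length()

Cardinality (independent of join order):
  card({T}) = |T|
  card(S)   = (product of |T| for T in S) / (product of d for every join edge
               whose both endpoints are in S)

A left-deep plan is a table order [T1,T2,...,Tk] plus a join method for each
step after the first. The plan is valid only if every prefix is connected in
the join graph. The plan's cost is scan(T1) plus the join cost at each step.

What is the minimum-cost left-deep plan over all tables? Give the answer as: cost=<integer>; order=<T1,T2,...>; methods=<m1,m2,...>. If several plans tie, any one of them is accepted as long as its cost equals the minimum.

Selinger DP (subsets sized 1..n):
  {A}: scan cost=120, card=120
  {B}: scan cost=500, card=500
  {C}: scan cost=40, card=40
  {AB}: card=20000; try (A,hash)→2680, (B,merge)→6080, (A,merge)→6460, (B,hash)→9240, (B,nl_idx)→21200, (B,nl)→60120 …(+1); best=2680 via (A,hash)
  {BC}: card=4000; try (C,hash)→1480, (B,nl_idx)→4400, (B,merge)→5320, (C,merge)→5780, (C,nl_idx)→7500, (B,hash)→9080 …(+2); best=1480 via (C,hash)
  {ABC}: card=160000; try (A,hash)→7160, (C,hash)→23160, (A,merge)→54440, (C,nl_idx)→282680, (C,merge)→322960, (A,nl)→481480 …(+1); best=7160 via (A,hash)

cost=7160; order=B,C,A; methods=hash,hash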